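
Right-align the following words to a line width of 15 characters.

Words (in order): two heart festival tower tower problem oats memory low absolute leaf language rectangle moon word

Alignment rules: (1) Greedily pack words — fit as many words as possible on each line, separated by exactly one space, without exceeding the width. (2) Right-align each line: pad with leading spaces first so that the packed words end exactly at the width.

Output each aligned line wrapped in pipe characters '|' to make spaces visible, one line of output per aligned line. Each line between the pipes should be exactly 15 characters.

Line 1: ['two', 'heart'] (min_width=9, slack=6)
Line 2: ['festival', 'tower'] (min_width=14, slack=1)
Line 3: ['tower', 'problem'] (min_width=13, slack=2)
Line 4: ['oats', 'memory', 'low'] (min_width=15, slack=0)
Line 5: ['absolute', 'leaf'] (min_width=13, slack=2)
Line 6: ['language'] (min_width=8, slack=7)
Line 7: ['rectangle', 'moon'] (min_width=14, slack=1)
Line 8: ['word'] (min_width=4, slack=11)

Answer: |      two heart|
| festival tower|
|  tower problem|
|oats memory low|
|  absolute leaf|
|       language|
| rectangle moon|
|           word|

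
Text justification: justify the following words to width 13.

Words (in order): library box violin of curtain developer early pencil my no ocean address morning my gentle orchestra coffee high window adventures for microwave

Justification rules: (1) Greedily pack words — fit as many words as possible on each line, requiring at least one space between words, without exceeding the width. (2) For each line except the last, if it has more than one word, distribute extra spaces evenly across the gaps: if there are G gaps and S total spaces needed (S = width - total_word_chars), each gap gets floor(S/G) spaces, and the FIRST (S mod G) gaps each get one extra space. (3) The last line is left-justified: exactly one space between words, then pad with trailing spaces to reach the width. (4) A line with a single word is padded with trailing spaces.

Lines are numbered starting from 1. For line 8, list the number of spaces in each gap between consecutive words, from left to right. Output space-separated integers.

Line 1: ['library', 'box'] (min_width=11, slack=2)
Line 2: ['violin', 'of'] (min_width=9, slack=4)
Line 3: ['curtain'] (min_width=7, slack=6)
Line 4: ['developer'] (min_width=9, slack=4)
Line 5: ['early', 'pencil'] (min_width=12, slack=1)
Line 6: ['my', 'no', 'ocean'] (min_width=11, slack=2)
Line 7: ['address'] (min_width=7, slack=6)
Line 8: ['morning', 'my'] (min_width=10, slack=3)
Line 9: ['gentle'] (min_width=6, slack=7)
Line 10: ['orchestra'] (min_width=9, slack=4)
Line 11: ['coffee', 'high'] (min_width=11, slack=2)
Line 12: ['window'] (min_width=6, slack=7)
Line 13: ['adventures'] (min_width=10, slack=3)
Line 14: ['for', 'microwave'] (min_width=13, slack=0)

Answer: 4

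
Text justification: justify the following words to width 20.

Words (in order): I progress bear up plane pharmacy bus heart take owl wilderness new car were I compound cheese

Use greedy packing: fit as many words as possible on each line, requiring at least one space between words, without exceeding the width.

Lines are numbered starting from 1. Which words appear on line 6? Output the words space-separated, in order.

Line 1: ['I', 'progress', 'bear', 'up'] (min_width=18, slack=2)
Line 2: ['plane', 'pharmacy', 'bus'] (min_width=18, slack=2)
Line 3: ['heart', 'take', 'owl'] (min_width=14, slack=6)
Line 4: ['wilderness', 'new', 'car'] (min_width=18, slack=2)
Line 5: ['were', 'I', 'compound'] (min_width=15, slack=5)
Line 6: ['cheese'] (min_width=6, slack=14)

Answer: cheese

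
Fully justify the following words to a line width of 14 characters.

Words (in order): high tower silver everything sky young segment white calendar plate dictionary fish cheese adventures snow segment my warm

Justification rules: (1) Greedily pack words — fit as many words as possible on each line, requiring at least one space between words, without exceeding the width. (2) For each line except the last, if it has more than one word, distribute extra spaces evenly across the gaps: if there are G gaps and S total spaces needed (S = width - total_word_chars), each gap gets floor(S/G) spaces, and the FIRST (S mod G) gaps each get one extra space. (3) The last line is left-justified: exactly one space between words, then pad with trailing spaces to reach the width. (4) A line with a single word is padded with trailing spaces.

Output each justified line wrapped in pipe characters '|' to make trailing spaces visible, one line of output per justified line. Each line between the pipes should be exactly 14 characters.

Line 1: ['high', 'tower'] (min_width=10, slack=4)
Line 2: ['silver'] (min_width=6, slack=8)
Line 3: ['everything', 'sky'] (min_width=14, slack=0)
Line 4: ['young', 'segment'] (min_width=13, slack=1)
Line 5: ['white', 'calendar'] (min_width=14, slack=0)
Line 6: ['plate'] (min_width=5, slack=9)
Line 7: ['dictionary'] (min_width=10, slack=4)
Line 8: ['fish', 'cheese'] (min_width=11, slack=3)
Line 9: ['adventures'] (min_width=10, slack=4)
Line 10: ['snow', 'segment'] (min_width=12, slack=2)
Line 11: ['my', 'warm'] (min_width=7, slack=7)

Answer: |high     tower|
|silver        |
|everything sky|
|young  segment|
|white calendar|
|plate         |
|dictionary    |
|fish    cheese|
|adventures    |
|snow   segment|
|my warm       |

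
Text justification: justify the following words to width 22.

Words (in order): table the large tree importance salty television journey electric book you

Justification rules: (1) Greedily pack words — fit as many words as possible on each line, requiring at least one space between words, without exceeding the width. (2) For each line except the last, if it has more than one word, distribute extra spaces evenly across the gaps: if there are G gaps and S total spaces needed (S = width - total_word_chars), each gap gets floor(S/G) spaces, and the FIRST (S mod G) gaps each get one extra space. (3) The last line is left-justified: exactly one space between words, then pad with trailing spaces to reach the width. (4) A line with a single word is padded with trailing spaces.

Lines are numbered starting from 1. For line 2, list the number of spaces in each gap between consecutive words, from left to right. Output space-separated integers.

Answer: 7

Derivation:
Line 1: ['table', 'the', 'large', 'tree'] (min_width=20, slack=2)
Line 2: ['importance', 'salty'] (min_width=16, slack=6)
Line 3: ['television', 'journey'] (min_width=18, slack=4)
Line 4: ['electric', 'book', 'you'] (min_width=17, slack=5)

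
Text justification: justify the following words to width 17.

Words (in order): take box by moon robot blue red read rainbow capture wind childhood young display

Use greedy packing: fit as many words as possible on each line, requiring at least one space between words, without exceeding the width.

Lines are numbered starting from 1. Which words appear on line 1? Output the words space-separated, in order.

Answer: take box by moon

Derivation:
Line 1: ['take', 'box', 'by', 'moon'] (min_width=16, slack=1)
Line 2: ['robot', 'blue', 'red'] (min_width=14, slack=3)
Line 3: ['read', 'rainbow'] (min_width=12, slack=5)
Line 4: ['capture', 'wind'] (min_width=12, slack=5)
Line 5: ['childhood', 'young'] (min_width=15, slack=2)
Line 6: ['display'] (min_width=7, slack=10)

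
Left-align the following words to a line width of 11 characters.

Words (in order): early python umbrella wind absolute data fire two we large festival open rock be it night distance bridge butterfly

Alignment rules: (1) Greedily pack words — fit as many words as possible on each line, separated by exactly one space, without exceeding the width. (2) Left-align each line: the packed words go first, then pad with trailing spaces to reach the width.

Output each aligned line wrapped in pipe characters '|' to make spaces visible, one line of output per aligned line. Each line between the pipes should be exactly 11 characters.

Answer: |early      |
|python     |
|umbrella   |
|wind       |
|absolute   |
|data fire  |
|two we     |
|large      |
|festival   |
|open rock  |
|be it night|
|distance   |
|bridge     |
|butterfly  |

Derivation:
Line 1: ['early'] (min_width=5, slack=6)
Line 2: ['python'] (min_width=6, slack=5)
Line 3: ['umbrella'] (min_width=8, slack=3)
Line 4: ['wind'] (min_width=4, slack=7)
Line 5: ['absolute'] (min_width=8, slack=3)
Line 6: ['data', 'fire'] (min_width=9, slack=2)
Line 7: ['two', 'we'] (min_width=6, slack=5)
Line 8: ['large'] (min_width=5, slack=6)
Line 9: ['festival'] (min_width=8, slack=3)
Line 10: ['open', 'rock'] (min_width=9, slack=2)
Line 11: ['be', 'it', 'night'] (min_width=11, slack=0)
Line 12: ['distance'] (min_width=8, slack=3)
Line 13: ['bridge'] (min_width=6, slack=5)
Line 14: ['butterfly'] (min_width=9, slack=2)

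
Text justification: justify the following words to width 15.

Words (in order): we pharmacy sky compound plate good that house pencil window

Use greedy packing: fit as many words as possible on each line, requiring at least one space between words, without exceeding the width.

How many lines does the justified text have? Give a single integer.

Line 1: ['we', 'pharmacy', 'sky'] (min_width=15, slack=0)
Line 2: ['compound', 'plate'] (min_width=14, slack=1)
Line 3: ['good', 'that', 'house'] (min_width=15, slack=0)
Line 4: ['pencil', 'window'] (min_width=13, slack=2)
Total lines: 4

Answer: 4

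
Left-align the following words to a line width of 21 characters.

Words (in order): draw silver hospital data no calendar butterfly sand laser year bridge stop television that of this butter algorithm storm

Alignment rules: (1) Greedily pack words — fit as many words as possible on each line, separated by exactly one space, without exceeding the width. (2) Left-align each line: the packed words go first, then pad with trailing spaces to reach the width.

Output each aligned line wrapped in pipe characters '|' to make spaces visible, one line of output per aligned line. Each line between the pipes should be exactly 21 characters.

Answer: |draw silver hospital |
|data no calendar     |
|butterfly sand laser |
|year bridge stop     |
|television that of   |
|this butter algorithm|
|storm                |

Derivation:
Line 1: ['draw', 'silver', 'hospital'] (min_width=20, slack=1)
Line 2: ['data', 'no', 'calendar'] (min_width=16, slack=5)
Line 3: ['butterfly', 'sand', 'laser'] (min_width=20, slack=1)
Line 4: ['year', 'bridge', 'stop'] (min_width=16, slack=5)
Line 5: ['television', 'that', 'of'] (min_width=18, slack=3)
Line 6: ['this', 'butter', 'algorithm'] (min_width=21, slack=0)
Line 7: ['storm'] (min_width=5, slack=16)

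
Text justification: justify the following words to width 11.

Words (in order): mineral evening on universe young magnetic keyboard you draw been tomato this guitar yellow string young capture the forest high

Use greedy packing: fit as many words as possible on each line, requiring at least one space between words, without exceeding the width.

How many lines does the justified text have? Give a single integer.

Answer: 14

Derivation:
Line 1: ['mineral'] (min_width=7, slack=4)
Line 2: ['evening', 'on'] (min_width=10, slack=1)
Line 3: ['universe'] (min_width=8, slack=3)
Line 4: ['young'] (min_width=5, slack=6)
Line 5: ['magnetic'] (min_width=8, slack=3)
Line 6: ['keyboard'] (min_width=8, slack=3)
Line 7: ['you', 'draw'] (min_width=8, slack=3)
Line 8: ['been', 'tomato'] (min_width=11, slack=0)
Line 9: ['this', 'guitar'] (min_width=11, slack=0)
Line 10: ['yellow'] (min_width=6, slack=5)
Line 11: ['string'] (min_width=6, slack=5)
Line 12: ['young'] (min_width=5, slack=6)
Line 13: ['capture', 'the'] (min_width=11, slack=0)
Line 14: ['forest', 'high'] (min_width=11, slack=0)
Total lines: 14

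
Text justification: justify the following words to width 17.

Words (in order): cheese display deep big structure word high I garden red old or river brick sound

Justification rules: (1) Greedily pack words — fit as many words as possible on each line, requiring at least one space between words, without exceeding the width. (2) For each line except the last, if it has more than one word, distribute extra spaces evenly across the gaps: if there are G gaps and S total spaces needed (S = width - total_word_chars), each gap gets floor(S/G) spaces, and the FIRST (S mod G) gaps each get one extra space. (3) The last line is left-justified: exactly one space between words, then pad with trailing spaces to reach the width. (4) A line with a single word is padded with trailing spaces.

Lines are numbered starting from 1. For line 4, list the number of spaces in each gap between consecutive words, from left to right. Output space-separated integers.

Line 1: ['cheese', 'display'] (min_width=14, slack=3)
Line 2: ['deep', 'big'] (min_width=8, slack=9)
Line 3: ['structure', 'word'] (min_width=14, slack=3)
Line 4: ['high', 'I', 'garden', 'red'] (min_width=17, slack=0)
Line 5: ['old', 'or', 'river'] (min_width=12, slack=5)
Line 6: ['brick', 'sound'] (min_width=11, slack=6)

Answer: 1 1 1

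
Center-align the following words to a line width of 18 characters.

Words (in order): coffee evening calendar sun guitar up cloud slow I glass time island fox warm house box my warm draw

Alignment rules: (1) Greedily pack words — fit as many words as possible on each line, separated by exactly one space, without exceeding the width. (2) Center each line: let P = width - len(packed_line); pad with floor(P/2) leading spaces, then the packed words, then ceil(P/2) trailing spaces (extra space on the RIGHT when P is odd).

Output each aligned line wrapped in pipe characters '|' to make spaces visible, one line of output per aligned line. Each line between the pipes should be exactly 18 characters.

Line 1: ['coffee', 'evening'] (min_width=14, slack=4)
Line 2: ['calendar', 'sun'] (min_width=12, slack=6)
Line 3: ['guitar', 'up', 'cloud'] (min_width=15, slack=3)
Line 4: ['slow', 'I', 'glass', 'time'] (min_width=17, slack=1)
Line 5: ['island', 'fox', 'warm'] (min_width=15, slack=3)
Line 6: ['house', 'box', 'my', 'warm'] (min_width=17, slack=1)
Line 7: ['draw'] (min_width=4, slack=14)

Answer: |  coffee evening  |
|   calendar sun   |
| guitar up cloud  |
|slow I glass time |
| island fox warm  |
|house box my warm |
|       draw       |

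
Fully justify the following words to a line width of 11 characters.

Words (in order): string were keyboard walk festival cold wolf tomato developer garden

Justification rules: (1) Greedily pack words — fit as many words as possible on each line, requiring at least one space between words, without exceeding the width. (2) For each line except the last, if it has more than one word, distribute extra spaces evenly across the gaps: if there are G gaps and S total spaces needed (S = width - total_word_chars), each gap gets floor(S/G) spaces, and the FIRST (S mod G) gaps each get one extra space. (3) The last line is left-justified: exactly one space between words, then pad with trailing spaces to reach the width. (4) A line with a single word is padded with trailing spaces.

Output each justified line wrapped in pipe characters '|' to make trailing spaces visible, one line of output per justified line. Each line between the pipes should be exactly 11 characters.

Answer: |string were|
|keyboard   |
|walk       |
|festival   |
|cold   wolf|
|tomato     |
|developer  |
|garden     |

Derivation:
Line 1: ['string', 'were'] (min_width=11, slack=0)
Line 2: ['keyboard'] (min_width=8, slack=3)
Line 3: ['walk'] (min_width=4, slack=7)
Line 4: ['festival'] (min_width=8, slack=3)
Line 5: ['cold', 'wolf'] (min_width=9, slack=2)
Line 6: ['tomato'] (min_width=6, slack=5)
Line 7: ['developer'] (min_width=9, slack=2)
Line 8: ['garden'] (min_width=6, slack=5)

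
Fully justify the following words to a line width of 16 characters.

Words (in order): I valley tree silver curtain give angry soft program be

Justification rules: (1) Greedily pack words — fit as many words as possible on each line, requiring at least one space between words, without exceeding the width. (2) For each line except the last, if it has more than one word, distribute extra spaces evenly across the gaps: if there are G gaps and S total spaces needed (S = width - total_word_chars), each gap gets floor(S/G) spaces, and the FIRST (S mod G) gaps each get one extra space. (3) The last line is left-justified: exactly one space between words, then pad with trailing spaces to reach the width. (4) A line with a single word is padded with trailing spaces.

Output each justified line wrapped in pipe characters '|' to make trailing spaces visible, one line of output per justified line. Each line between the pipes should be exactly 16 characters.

Answer: |I   valley  tree|
|silver   curtain|
|give  angry soft|
|program be      |

Derivation:
Line 1: ['I', 'valley', 'tree'] (min_width=13, slack=3)
Line 2: ['silver', 'curtain'] (min_width=14, slack=2)
Line 3: ['give', 'angry', 'soft'] (min_width=15, slack=1)
Line 4: ['program', 'be'] (min_width=10, slack=6)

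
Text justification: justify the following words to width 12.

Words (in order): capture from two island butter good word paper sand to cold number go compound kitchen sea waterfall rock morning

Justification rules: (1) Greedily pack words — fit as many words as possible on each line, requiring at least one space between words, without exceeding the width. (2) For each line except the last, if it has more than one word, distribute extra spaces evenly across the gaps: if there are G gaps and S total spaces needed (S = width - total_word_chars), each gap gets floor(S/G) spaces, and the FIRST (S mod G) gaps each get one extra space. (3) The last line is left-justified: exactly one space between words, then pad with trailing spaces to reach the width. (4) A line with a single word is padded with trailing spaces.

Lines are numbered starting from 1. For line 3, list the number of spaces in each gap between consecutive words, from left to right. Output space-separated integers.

Answer: 2

Derivation:
Line 1: ['capture', 'from'] (min_width=12, slack=0)
Line 2: ['two', 'island'] (min_width=10, slack=2)
Line 3: ['butter', 'good'] (min_width=11, slack=1)
Line 4: ['word', 'paper'] (min_width=10, slack=2)
Line 5: ['sand', 'to', 'cold'] (min_width=12, slack=0)
Line 6: ['number', 'go'] (min_width=9, slack=3)
Line 7: ['compound'] (min_width=8, slack=4)
Line 8: ['kitchen', 'sea'] (min_width=11, slack=1)
Line 9: ['waterfall'] (min_width=9, slack=3)
Line 10: ['rock', 'morning'] (min_width=12, slack=0)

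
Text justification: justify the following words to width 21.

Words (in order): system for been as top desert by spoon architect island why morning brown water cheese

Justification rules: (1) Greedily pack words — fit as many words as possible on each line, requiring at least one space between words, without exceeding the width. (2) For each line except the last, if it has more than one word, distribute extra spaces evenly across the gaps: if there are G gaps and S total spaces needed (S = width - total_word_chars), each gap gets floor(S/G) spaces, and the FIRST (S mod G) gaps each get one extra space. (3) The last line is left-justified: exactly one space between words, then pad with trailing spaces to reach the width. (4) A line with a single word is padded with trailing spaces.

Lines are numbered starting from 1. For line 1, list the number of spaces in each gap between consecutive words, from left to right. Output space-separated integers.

Line 1: ['system', 'for', 'been', 'as'] (min_width=18, slack=3)
Line 2: ['top', 'desert', 'by', 'spoon'] (min_width=19, slack=2)
Line 3: ['architect', 'island', 'why'] (min_width=20, slack=1)
Line 4: ['morning', 'brown', 'water'] (min_width=19, slack=2)
Line 5: ['cheese'] (min_width=6, slack=15)

Answer: 2 2 2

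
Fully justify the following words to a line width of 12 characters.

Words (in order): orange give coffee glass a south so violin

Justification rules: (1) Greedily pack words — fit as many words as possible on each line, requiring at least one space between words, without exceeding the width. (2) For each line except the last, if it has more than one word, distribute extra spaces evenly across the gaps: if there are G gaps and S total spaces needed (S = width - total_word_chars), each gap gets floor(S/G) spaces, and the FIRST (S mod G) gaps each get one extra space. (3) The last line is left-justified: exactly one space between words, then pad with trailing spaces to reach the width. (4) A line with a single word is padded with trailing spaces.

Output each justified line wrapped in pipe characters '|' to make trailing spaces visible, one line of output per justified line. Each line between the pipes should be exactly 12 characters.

Line 1: ['orange', 'give'] (min_width=11, slack=1)
Line 2: ['coffee', 'glass'] (min_width=12, slack=0)
Line 3: ['a', 'south', 'so'] (min_width=10, slack=2)
Line 4: ['violin'] (min_width=6, slack=6)

Answer: |orange  give|
|coffee glass|
|a  south  so|
|violin      |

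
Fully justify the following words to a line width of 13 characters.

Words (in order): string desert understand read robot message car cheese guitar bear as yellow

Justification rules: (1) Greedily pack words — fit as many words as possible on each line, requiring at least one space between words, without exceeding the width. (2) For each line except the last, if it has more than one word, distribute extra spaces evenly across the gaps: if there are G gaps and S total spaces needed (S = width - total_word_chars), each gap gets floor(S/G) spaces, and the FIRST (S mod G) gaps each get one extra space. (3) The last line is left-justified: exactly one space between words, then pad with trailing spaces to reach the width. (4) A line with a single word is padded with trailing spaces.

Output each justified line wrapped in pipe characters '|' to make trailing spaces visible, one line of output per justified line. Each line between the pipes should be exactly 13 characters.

Answer: |string desert|
|understand   |
|read    robot|
|message   car|
|cheese guitar|
|bear       as|
|yellow       |

Derivation:
Line 1: ['string', 'desert'] (min_width=13, slack=0)
Line 2: ['understand'] (min_width=10, slack=3)
Line 3: ['read', 'robot'] (min_width=10, slack=3)
Line 4: ['message', 'car'] (min_width=11, slack=2)
Line 5: ['cheese', 'guitar'] (min_width=13, slack=0)
Line 6: ['bear', 'as'] (min_width=7, slack=6)
Line 7: ['yellow'] (min_width=6, slack=7)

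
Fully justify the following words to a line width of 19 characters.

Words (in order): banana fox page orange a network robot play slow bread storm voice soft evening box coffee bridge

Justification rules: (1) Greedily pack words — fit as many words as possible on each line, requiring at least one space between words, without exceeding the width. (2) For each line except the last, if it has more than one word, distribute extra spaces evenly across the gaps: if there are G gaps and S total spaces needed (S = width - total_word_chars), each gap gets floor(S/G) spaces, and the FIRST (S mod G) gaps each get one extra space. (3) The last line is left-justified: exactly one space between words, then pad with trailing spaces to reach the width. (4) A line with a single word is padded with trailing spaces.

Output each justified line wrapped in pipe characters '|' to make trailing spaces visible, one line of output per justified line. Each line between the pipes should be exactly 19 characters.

Line 1: ['banana', 'fox', 'page'] (min_width=15, slack=4)
Line 2: ['orange', 'a', 'network'] (min_width=16, slack=3)
Line 3: ['robot', 'play', 'slow'] (min_width=15, slack=4)
Line 4: ['bread', 'storm', 'voice'] (min_width=17, slack=2)
Line 5: ['soft', 'evening', 'box'] (min_width=16, slack=3)
Line 6: ['coffee', 'bridge'] (min_width=13, slack=6)

Answer: |banana   fox   page|
|orange   a  network|
|robot   play   slow|
|bread  storm  voice|
|soft   evening  box|
|coffee bridge      |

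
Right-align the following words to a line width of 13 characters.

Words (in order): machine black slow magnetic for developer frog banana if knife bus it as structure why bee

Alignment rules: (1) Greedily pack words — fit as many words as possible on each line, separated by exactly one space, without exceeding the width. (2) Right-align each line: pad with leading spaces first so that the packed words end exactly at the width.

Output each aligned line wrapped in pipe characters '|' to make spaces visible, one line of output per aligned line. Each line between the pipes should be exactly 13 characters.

Answer: |machine black|
|slow magnetic|
|for developer|
|  frog banana|
| if knife bus|
|        it as|
|structure why|
|          bee|

Derivation:
Line 1: ['machine', 'black'] (min_width=13, slack=0)
Line 2: ['slow', 'magnetic'] (min_width=13, slack=0)
Line 3: ['for', 'developer'] (min_width=13, slack=0)
Line 4: ['frog', 'banana'] (min_width=11, slack=2)
Line 5: ['if', 'knife', 'bus'] (min_width=12, slack=1)
Line 6: ['it', 'as'] (min_width=5, slack=8)
Line 7: ['structure', 'why'] (min_width=13, slack=0)
Line 8: ['bee'] (min_width=3, slack=10)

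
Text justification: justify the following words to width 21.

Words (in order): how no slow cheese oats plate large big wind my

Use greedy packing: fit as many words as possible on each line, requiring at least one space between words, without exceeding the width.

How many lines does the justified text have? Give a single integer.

Line 1: ['how', 'no', 'slow', 'cheese'] (min_width=18, slack=3)
Line 2: ['oats', 'plate', 'large', 'big'] (min_width=20, slack=1)
Line 3: ['wind', 'my'] (min_width=7, slack=14)
Total lines: 3

Answer: 3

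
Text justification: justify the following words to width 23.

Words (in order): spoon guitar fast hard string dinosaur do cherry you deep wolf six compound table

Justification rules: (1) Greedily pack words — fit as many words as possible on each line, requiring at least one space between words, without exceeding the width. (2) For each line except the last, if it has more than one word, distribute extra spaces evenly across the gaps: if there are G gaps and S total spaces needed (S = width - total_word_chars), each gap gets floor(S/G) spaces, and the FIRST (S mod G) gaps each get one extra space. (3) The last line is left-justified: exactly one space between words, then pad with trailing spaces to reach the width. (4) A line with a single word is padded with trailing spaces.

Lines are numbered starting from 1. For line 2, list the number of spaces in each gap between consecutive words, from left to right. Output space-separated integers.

Answer: 4 3

Derivation:
Line 1: ['spoon', 'guitar', 'fast', 'hard'] (min_width=22, slack=1)
Line 2: ['string', 'dinosaur', 'do'] (min_width=18, slack=5)
Line 3: ['cherry', 'you', 'deep', 'wolf'] (min_width=20, slack=3)
Line 4: ['six', 'compound', 'table'] (min_width=18, slack=5)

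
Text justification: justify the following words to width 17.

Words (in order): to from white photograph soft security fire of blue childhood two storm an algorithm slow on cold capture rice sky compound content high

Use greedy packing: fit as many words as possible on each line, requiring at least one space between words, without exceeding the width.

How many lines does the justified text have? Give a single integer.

Answer: 9

Derivation:
Line 1: ['to', 'from', 'white'] (min_width=13, slack=4)
Line 2: ['photograph', 'soft'] (min_width=15, slack=2)
Line 3: ['security', 'fire', 'of'] (min_width=16, slack=1)
Line 4: ['blue', 'childhood'] (min_width=14, slack=3)
Line 5: ['two', 'storm', 'an'] (min_width=12, slack=5)
Line 6: ['algorithm', 'slow', 'on'] (min_width=17, slack=0)
Line 7: ['cold', 'capture', 'rice'] (min_width=17, slack=0)
Line 8: ['sky', 'compound'] (min_width=12, slack=5)
Line 9: ['content', 'high'] (min_width=12, slack=5)
Total lines: 9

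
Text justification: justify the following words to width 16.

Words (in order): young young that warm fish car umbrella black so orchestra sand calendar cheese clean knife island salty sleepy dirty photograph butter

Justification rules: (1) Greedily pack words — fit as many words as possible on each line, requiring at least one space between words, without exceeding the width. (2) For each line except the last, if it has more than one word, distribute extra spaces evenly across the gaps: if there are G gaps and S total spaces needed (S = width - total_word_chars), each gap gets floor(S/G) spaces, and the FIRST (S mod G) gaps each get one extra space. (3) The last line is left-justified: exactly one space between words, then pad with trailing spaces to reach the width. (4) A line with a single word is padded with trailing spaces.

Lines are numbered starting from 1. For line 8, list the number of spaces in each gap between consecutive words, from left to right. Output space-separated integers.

Line 1: ['young', 'young', 'that'] (min_width=16, slack=0)
Line 2: ['warm', 'fish', 'car'] (min_width=13, slack=3)
Line 3: ['umbrella', 'black'] (min_width=14, slack=2)
Line 4: ['so', 'orchestra'] (min_width=12, slack=4)
Line 5: ['sand', 'calendar'] (min_width=13, slack=3)
Line 6: ['cheese', 'clean'] (min_width=12, slack=4)
Line 7: ['knife', 'island'] (min_width=12, slack=4)
Line 8: ['salty', 'sleepy'] (min_width=12, slack=4)
Line 9: ['dirty', 'photograph'] (min_width=16, slack=0)
Line 10: ['butter'] (min_width=6, slack=10)

Answer: 5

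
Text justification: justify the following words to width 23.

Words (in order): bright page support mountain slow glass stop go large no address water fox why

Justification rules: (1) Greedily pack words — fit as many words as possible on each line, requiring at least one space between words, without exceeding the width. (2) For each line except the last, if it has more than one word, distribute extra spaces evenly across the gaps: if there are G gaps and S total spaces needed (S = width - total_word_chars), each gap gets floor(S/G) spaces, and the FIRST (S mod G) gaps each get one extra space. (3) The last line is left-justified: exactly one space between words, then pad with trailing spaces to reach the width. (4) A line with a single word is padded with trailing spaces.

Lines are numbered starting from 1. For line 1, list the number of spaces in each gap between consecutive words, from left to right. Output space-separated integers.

Line 1: ['bright', 'page', 'support'] (min_width=19, slack=4)
Line 2: ['mountain', 'slow', 'glass'] (min_width=19, slack=4)
Line 3: ['stop', 'go', 'large', 'no'] (min_width=16, slack=7)
Line 4: ['address', 'water', 'fox', 'why'] (min_width=21, slack=2)

Answer: 3 3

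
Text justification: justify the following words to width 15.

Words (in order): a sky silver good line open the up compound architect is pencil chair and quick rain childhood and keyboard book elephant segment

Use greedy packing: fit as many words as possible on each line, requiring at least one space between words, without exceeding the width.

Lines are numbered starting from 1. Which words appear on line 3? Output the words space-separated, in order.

Answer: the up compound

Derivation:
Line 1: ['a', 'sky', 'silver'] (min_width=12, slack=3)
Line 2: ['good', 'line', 'open'] (min_width=14, slack=1)
Line 3: ['the', 'up', 'compound'] (min_width=15, slack=0)
Line 4: ['architect', 'is'] (min_width=12, slack=3)
Line 5: ['pencil', 'chair'] (min_width=12, slack=3)
Line 6: ['and', 'quick', 'rain'] (min_width=14, slack=1)
Line 7: ['childhood', 'and'] (min_width=13, slack=2)
Line 8: ['keyboard', 'book'] (min_width=13, slack=2)
Line 9: ['elephant'] (min_width=8, slack=7)
Line 10: ['segment'] (min_width=7, slack=8)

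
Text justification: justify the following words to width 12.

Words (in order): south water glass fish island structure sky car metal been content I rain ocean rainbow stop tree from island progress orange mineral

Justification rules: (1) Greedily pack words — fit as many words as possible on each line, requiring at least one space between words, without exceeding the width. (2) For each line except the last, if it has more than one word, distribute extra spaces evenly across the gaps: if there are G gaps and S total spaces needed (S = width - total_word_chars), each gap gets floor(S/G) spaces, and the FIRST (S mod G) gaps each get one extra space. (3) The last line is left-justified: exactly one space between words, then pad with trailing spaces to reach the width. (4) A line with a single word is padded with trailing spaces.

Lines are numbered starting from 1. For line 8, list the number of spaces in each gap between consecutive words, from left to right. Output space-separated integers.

Answer: 3

Derivation:
Line 1: ['south', 'water'] (min_width=11, slack=1)
Line 2: ['glass', 'fish'] (min_width=10, slack=2)
Line 3: ['island'] (min_width=6, slack=6)
Line 4: ['structure'] (min_width=9, slack=3)
Line 5: ['sky', 'car'] (min_width=7, slack=5)
Line 6: ['metal', 'been'] (min_width=10, slack=2)
Line 7: ['content', 'I'] (min_width=9, slack=3)
Line 8: ['rain', 'ocean'] (min_width=10, slack=2)
Line 9: ['rainbow', 'stop'] (min_width=12, slack=0)
Line 10: ['tree', 'from'] (min_width=9, slack=3)
Line 11: ['island'] (min_width=6, slack=6)
Line 12: ['progress'] (min_width=8, slack=4)
Line 13: ['orange'] (min_width=6, slack=6)
Line 14: ['mineral'] (min_width=7, slack=5)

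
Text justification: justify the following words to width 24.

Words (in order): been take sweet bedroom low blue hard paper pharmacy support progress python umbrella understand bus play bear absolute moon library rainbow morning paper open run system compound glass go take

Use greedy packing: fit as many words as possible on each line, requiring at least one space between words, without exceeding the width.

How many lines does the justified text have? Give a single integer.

Line 1: ['been', 'take', 'sweet', 'bedroom'] (min_width=23, slack=1)
Line 2: ['low', 'blue', 'hard', 'paper'] (min_width=19, slack=5)
Line 3: ['pharmacy', 'support'] (min_width=16, slack=8)
Line 4: ['progress', 'python', 'umbrella'] (min_width=24, slack=0)
Line 5: ['understand', 'bus', 'play', 'bear'] (min_width=24, slack=0)
Line 6: ['absolute', 'moon', 'library'] (min_width=21, slack=3)
Line 7: ['rainbow', 'morning', 'paper'] (min_width=21, slack=3)
Line 8: ['open', 'run', 'system', 'compound'] (min_width=24, slack=0)
Line 9: ['glass', 'go', 'take'] (min_width=13, slack=11)
Total lines: 9

Answer: 9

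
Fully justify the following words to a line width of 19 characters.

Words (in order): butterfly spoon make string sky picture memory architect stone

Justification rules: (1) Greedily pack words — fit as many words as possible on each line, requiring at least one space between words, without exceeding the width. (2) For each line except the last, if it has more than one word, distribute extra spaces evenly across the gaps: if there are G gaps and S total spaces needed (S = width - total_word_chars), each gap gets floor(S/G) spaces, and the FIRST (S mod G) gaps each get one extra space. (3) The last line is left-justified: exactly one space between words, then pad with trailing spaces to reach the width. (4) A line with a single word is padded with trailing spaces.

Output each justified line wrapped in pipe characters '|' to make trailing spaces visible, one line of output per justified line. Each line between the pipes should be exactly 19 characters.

Answer: |butterfly     spoon|
|make   string   sky|
|picture      memory|
|architect stone    |

Derivation:
Line 1: ['butterfly', 'spoon'] (min_width=15, slack=4)
Line 2: ['make', 'string', 'sky'] (min_width=15, slack=4)
Line 3: ['picture', 'memory'] (min_width=14, slack=5)
Line 4: ['architect', 'stone'] (min_width=15, slack=4)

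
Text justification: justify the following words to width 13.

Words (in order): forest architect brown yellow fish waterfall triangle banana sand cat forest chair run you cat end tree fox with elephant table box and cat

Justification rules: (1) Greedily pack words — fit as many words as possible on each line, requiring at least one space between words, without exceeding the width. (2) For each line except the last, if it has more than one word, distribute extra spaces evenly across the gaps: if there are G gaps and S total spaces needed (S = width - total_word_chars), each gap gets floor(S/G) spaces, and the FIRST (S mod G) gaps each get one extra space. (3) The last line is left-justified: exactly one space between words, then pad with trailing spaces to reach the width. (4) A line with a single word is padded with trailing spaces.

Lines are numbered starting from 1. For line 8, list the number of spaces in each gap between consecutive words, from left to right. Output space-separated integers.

Line 1: ['forest'] (min_width=6, slack=7)
Line 2: ['architect'] (min_width=9, slack=4)
Line 3: ['brown', 'yellow'] (min_width=12, slack=1)
Line 4: ['fish'] (min_width=4, slack=9)
Line 5: ['waterfall'] (min_width=9, slack=4)
Line 6: ['triangle'] (min_width=8, slack=5)
Line 7: ['banana', 'sand'] (min_width=11, slack=2)
Line 8: ['cat', 'forest'] (min_width=10, slack=3)
Line 9: ['chair', 'run', 'you'] (min_width=13, slack=0)
Line 10: ['cat', 'end', 'tree'] (min_width=12, slack=1)
Line 11: ['fox', 'with'] (min_width=8, slack=5)
Line 12: ['elephant'] (min_width=8, slack=5)
Line 13: ['table', 'box', 'and'] (min_width=13, slack=0)
Line 14: ['cat'] (min_width=3, slack=10)

Answer: 4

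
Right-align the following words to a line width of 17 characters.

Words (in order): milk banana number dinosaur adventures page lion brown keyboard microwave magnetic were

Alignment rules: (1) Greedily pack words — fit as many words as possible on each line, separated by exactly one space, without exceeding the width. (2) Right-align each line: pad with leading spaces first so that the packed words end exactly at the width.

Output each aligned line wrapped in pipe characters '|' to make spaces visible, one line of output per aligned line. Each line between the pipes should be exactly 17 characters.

Line 1: ['milk', 'banana'] (min_width=11, slack=6)
Line 2: ['number', 'dinosaur'] (min_width=15, slack=2)
Line 3: ['adventures', 'page'] (min_width=15, slack=2)
Line 4: ['lion', 'brown'] (min_width=10, slack=7)
Line 5: ['keyboard'] (min_width=8, slack=9)
Line 6: ['microwave'] (min_width=9, slack=8)
Line 7: ['magnetic', 'were'] (min_width=13, slack=4)

Answer: |      milk banana|
|  number dinosaur|
|  adventures page|
|       lion brown|
|         keyboard|
|        microwave|
|    magnetic were|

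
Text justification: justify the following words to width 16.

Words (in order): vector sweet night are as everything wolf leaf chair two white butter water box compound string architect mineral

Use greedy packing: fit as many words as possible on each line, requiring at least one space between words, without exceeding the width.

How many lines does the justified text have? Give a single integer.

Answer: 9

Derivation:
Line 1: ['vector', 'sweet'] (min_width=12, slack=4)
Line 2: ['night', 'are', 'as'] (min_width=12, slack=4)
Line 3: ['everything', 'wolf'] (min_width=15, slack=1)
Line 4: ['leaf', 'chair', 'two'] (min_width=14, slack=2)
Line 5: ['white', 'butter'] (min_width=12, slack=4)
Line 6: ['water', 'box'] (min_width=9, slack=7)
Line 7: ['compound', 'string'] (min_width=15, slack=1)
Line 8: ['architect'] (min_width=9, slack=7)
Line 9: ['mineral'] (min_width=7, slack=9)
Total lines: 9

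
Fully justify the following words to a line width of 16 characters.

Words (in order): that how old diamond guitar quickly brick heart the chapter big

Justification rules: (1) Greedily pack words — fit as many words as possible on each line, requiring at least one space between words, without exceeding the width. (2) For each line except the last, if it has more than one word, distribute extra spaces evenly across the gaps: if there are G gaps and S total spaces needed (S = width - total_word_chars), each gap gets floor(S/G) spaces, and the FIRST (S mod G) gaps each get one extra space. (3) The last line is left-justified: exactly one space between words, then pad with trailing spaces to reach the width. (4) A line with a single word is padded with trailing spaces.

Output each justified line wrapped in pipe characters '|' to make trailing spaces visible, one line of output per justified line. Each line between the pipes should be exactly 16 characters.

Answer: |that   how   old|
|diamond   guitar|
|quickly    brick|
|heart        the|
|chapter big     |

Derivation:
Line 1: ['that', 'how', 'old'] (min_width=12, slack=4)
Line 2: ['diamond', 'guitar'] (min_width=14, slack=2)
Line 3: ['quickly', 'brick'] (min_width=13, slack=3)
Line 4: ['heart', 'the'] (min_width=9, slack=7)
Line 5: ['chapter', 'big'] (min_width=11, slack=5)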